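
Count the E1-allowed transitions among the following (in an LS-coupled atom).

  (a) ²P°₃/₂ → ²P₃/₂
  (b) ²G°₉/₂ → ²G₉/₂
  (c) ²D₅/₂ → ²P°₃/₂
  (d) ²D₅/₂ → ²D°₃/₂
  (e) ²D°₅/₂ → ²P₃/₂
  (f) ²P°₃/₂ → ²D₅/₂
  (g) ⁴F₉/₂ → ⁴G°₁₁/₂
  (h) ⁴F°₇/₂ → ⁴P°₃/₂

7

(a) allowed
(b) allowed
(c) allowed
(d) allowed
(e) allowed
(f) allowed
(g) allowed
(h) forbidden (parity, ΔL, ΔJ fail)
Total allowed: 7 of 8.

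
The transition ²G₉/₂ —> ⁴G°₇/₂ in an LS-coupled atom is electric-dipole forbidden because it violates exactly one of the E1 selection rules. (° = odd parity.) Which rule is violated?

Reading off the term symbols: S 1/2→3/2, L 4→4, J 9/2→7/2, parity even→odd.
Parity must change: even → odd — ok.
ΔS = 0: S: 1/2 → 3/2 — fails.
ΔL = 0, ±1 (not L=0↔0): L: 4 → 4, ΔL = +0 — ok.
ΔJ = 0, ±1 (not J=0↔0): J: 9/2 → 7/2, ΔJ = -1 — ok.

the ΔS = 0 rule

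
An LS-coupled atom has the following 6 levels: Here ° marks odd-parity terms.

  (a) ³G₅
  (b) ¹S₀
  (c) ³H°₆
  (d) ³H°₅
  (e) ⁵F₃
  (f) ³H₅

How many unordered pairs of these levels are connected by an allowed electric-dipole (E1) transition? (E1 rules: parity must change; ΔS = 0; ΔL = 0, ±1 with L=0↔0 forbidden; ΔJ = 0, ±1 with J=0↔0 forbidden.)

4

(a)–(b): forbidden (parity, ΔS, ΔL, ΔJ).
(a)–(c): allowed.
(a)–(d): allowed.
(a)–(e): forbidden (parity, ΔS, ΔJ).
(a)–(f): forbidden (parity).
(b)–(c): forbidden (ΔS, ΔL, ΔJ).
(b)–(d): forbidden (ΔS, ΔL, ΔJ).
(b)–(e): forbidden (parity, ΔS, ΔL, ΔJ).
(b)–(f): forbidden (parity, ΔS, ΔL, ΔJ).
(c)–(d): forbidden (parity).
(c)–(e): forbidden (ΔS, ΔL, ΔJ).
(c)–(f): allowed.
(d)–(e): forbidden (ΔS, ΔL, ΔJ).
(d)–(f): allowed.
(e)–(f): forbidden (parity, ΔS, ΔL, ΔJ).
Allowed pairs: 4 of 15.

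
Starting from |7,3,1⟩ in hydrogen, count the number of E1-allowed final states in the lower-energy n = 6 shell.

E1 requires Δl = ±1, so l_f ∈ {2, 4}; with 0 ≤ l_f ≤ n_f−1 = 5, the allowed l_f values are {2, 4}.
For l_f = 2: m_f ∈ {m_i−1, m_i, m_i+1} ∩ [−2, 2] = {0, 1, 2} → 3 states.
For l_f = 4: m_f ∈ {m_i−1, m_i, m_i+1} ∩ [−4, 4] = {0, 1, 2} → 3 states.
Total: 6.

6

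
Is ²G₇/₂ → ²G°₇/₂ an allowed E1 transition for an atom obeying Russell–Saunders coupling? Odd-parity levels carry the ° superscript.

allowed

Reading off the term symbols: S 1/2→1/2, L 4→4, J 7/2→7/2, parity even→odd.
Parity must change: even → odd — ok.
ΔS = 0: S: 1/2 → 1/2 — ok.
ΔL = 0, ±1 (not L=0↔0): L: 4 → 4, ΔL = +0 — ok.
ΔJ = 0, ±1 (not J=0↔0): J: 7/2 → 7/2, ΔJ = +0 — ok.
All four E1 rules are satisfied.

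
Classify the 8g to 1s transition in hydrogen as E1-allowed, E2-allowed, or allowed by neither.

neither

Δl = 0 − 4 = -4; l_i + l_f = 4.
E1 (Δl = ±1): not satisfied.
E2 (Δl = 0,±2, l_i+l_f ≥ 2): not satisfied.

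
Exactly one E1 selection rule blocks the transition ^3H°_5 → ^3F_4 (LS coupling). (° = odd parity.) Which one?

Initial level: S=1, L=5, J=5, parity odd. Final level: S=1, L=3, J=4, parity even.
Parity must change: odd → even — passes.
ΔS = 0: S: 1 → 1 — passes.
ΔL = 0, ±1 (not L=0↔0): L: 5 → 3, ΔL = -2 — fails.
ΔJ = 0, ±1 (not J=0↔0): J: 5 → 4, ΔJ = -1 — passes.

the ΔL = 0, ±1 rule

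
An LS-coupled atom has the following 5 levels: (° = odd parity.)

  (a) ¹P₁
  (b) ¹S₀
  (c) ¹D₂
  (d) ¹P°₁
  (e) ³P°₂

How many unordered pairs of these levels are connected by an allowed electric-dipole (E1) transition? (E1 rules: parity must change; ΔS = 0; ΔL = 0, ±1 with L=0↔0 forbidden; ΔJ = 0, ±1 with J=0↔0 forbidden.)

3

(a)–(b): forbidden (parity).
(a)–(c): forbidden (parity).
(a)–(d): allowed.
(a)–(e): forbidden (ΔS).
(b)–(c): forbidden (parity, ΔL, ΔJ).
(b)–(d): allowed.
(b)–(e): forbidden (ΔS, ΔJ).
(c)–(d): allowed.
(c)–(e): forbidden (ΔS).
(d)–(e): forbidden (parity, ΔS).
Allowed pairs: 3 of 10.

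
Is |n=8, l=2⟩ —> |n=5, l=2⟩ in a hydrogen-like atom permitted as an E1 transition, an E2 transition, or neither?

E2

Δl = 2 − 2 = +0; l_i + l_f = 4.
E1 (Δl = ±1): not satisfied.
E2 (Δl = 0,±2, l_i+l_f ≥ 2): satisfied.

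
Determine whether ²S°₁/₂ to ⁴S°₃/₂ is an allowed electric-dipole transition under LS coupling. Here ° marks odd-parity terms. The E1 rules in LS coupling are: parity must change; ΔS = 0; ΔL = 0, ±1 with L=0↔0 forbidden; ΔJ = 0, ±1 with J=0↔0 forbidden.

Initial level: S=1/2, L=0, J=1/2, parity odd. Final level: S=3/2, L=0, J=3/2, parity odd.
Parity must change: odd → odd — violated.
ΔS = 0: S: 1/2 → 3/2 — violated.
ΔL = 0, ±1 (not L=0↔0): L: 0 → 0, ΔL = +0 — violated.
ΔJ = 0, ±1 (not J=0↔0): J: 1/2 → 3/2, ΔJ = +1 — satisfied.
Rule(s) violated: parity, ΔS, ΔL.

forbidden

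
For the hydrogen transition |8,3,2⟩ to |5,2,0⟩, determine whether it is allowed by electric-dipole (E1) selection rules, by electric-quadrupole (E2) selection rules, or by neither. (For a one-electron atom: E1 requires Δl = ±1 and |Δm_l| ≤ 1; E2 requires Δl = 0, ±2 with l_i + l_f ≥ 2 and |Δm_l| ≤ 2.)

Δl = 2 − 3 = -1; l_i + l_f = 5.
Δm_l = -2.
E1 (Δl = ±1, |Δm_l| ≤ 1): not satisfied.
E2 (Δl = 0,±2, l_i+l_f ≥ 2, |Δm_l| ≤ 2): not satisfied.

neither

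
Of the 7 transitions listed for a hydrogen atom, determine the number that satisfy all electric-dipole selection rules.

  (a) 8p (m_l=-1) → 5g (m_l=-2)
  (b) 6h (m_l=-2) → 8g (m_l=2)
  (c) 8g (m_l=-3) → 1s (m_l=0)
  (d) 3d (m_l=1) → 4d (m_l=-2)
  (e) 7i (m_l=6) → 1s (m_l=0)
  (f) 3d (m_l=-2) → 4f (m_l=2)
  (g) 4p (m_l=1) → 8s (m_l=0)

1

(a) forbidden — Δl = +3 (E1 requires Δl = ±1)
(b) forbidden — Δm_l = +4 (E1 requires Δm_l = 0, ±1)
(c) forbidden — Δl = -4 (E1 requires Δl = ±1); Δm_l = +3 (E1 requires Δm_l = 0, ±1)
(d) forbidden — Δl = +0 (E1 requires Δl = ±1); Δm_l = -3 (E1 requires Δm_l = 0, ±1)
(e) forbidden — Δl = -6 (E1 requires Δl = ±1); Δm_l = -6 (E1 requires Δm_l = 0, ±1)
(f) forbidden — Δm_l = +4 (E1 requires Δm_l = 0, ±1)
(g) allowed
Total allowed: 1 of 7.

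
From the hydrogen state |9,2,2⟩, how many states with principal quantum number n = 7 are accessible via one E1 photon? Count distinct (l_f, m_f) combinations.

4

E1 requires Δl = ±1, so l_f ∈ {1, 3}; with 0 ≤ l_f ≤ n_f−1 = 6, the allowed l_f values are {1, 3}.
For l_f = 1: m_f ∈ {m_i−1, m_i, m_i+1} ∩ [−1, 1] = {1} → 1 state.
For l_f = 3: m_f ∈ {m_i−1, m_i, m_i+1} ∩ [−3, 3] = {1, 2, 3} → 3 states.
Total: 4.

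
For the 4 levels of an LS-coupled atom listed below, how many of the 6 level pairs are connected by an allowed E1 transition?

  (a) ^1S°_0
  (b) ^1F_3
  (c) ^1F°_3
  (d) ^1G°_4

2

(a)–(b): forbidden (ΔL, ΔJ).
(a)–(c): forbidden (parity, ΔL, ΔJ).
(a)–(d): forbidden (parity, ΔL, ΔJ).
(b)–(c): allowed.
(b)–(d): allowed.
(c)–(d): forbidden (parity).
Allowed pairs: 2 of 6.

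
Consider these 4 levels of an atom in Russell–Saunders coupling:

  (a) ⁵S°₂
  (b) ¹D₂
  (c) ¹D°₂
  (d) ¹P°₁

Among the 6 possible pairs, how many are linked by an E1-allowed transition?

2

(a)–(b): forbidden (ΔS, ΔL).
(a)–(c): forbidden (parity, ΔS, ΔL).
(a)–(d): forbidden (parity, ΔS).
(b)–(c): allowed.
(b)–(d): allowed.
(c)–(d): forbidden (parity).
Allowed pairs: 2 of 6.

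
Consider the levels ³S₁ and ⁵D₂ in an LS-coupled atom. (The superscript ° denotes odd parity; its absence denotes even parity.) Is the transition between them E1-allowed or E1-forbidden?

forbidden

ΔJ = 0, ±1 (not J=0↔0): J: 1 → 2, ΔJ = +1 — ✓.
Parity must change: even → even — ✗.
ΔS = 0: S: 1 → 2 — ✗.
ΔL = 0, ±1 (not L=0↔0): L: 0 → 2, ΔL = +2 — ✗.
Rule(s) violated: parity, ΔS, ΔL.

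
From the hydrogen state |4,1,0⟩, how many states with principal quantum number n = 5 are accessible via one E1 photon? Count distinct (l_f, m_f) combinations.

4

E1 requires Δl = ±1, so l_f ∈ {0, 2}; with 0 ≤ l_f ≤ n_f−1 = 4, the allowed l_f values are {0, 2}.
For l_f = 0: m_f ∈ {m_i−1, m_i, m_i+1} ∩ [−0, 0] = {0} → 1 state.
For l_f = 2: m_f ∈ {m_i−1, m_i, m_i+1} ∩ [−2, 2] = {-1, 0, 1} → 3 states.
Total: 4.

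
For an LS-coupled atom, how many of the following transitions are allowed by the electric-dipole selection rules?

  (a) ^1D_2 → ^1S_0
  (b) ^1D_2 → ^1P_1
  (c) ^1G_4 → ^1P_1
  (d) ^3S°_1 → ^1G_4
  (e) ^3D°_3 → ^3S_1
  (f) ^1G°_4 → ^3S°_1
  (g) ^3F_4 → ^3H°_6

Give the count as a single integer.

(a) forbidden (parity, ΔL, ΔJ fail)
(b) forbidden (parity fails)
(c) forbidden (parity, ΔL, ΔJ fail)
(d) forbidden (ΔS, ΔL, ΔJ fail)
(e) forbidden (ΔL, ΔJ fail)
(f) forbidden (parity, ΔS, ΔL, ΔJ fail)
(g) forbidden (ΔL, ΔJ fail)
Total allowed: 0 of 7.

0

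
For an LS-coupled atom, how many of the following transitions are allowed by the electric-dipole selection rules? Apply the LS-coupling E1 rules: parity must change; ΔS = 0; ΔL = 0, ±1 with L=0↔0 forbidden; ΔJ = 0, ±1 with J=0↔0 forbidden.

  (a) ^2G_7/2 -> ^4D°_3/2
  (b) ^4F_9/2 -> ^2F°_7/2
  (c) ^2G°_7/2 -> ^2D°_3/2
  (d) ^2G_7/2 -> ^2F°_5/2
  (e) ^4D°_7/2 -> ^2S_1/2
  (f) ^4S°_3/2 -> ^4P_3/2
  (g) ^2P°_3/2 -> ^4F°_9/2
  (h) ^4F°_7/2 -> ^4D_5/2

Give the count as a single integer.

(a) forbidden (ΔS, ΔL, ΔJ fail)
(b) forbidden (ΔS fails)
(c) forbidden (parity, ΔL, ΔJ fail)
(d) allowed
(e) forbidden (ΔS, ΔL, ΔJ fail)
(f) allowed
(g) forbidden (parity, ΔS, ΔL, ΔJ fail)
(h) allowed
Total allowed: 3 of 8.

3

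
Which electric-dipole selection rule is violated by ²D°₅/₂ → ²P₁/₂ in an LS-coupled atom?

Parity must change: odd → even — ok.
ΔS = 0: S: 1/2 → 1/2 — ok.
ΔL = 0, ±1 (not L=0↔0): L: 2 → 1, ΔL = -1 — ok.
ΔJ = 0, ±1 (not J=0↔0): J: 5/2 → 1/2, ΔJ = -2 — fails.

the ΔJ = 0, ±1 rule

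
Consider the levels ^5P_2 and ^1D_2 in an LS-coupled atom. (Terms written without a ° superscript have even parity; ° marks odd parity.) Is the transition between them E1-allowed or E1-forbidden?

Reading off the term symbols: S 2→0, L 1→2, J 2→2, parity even→even.
Parity must change: even → even — fails.
ΔS = 0: S: 2 → 0 — fails.
ΔL = 0, ±1 (not L=0↔0): L: 1 → 2, ΔL = +1 — ok.
ΔJ = 0, ±1 (not J=0↔0): J: 2 → 2, ΔJ = +0 — ok.
Rule(s) violated: parity, ΔS.

forbidden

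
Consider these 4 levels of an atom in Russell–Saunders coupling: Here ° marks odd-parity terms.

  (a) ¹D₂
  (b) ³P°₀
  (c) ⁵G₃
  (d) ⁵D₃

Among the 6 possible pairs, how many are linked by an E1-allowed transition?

0

(a)–(b): forbidden (ΔS, ΔJ).
(a)–(c): forbidden (parity, ΔS, ΔL).
(a)–(d): forbidden (parity, ΔS).
(b)–(c): forbidden (ΔS, ΔL, ΔJ).
(b)–(d): forbidden (ΔS, ΔJ).
(c)–(d): forbidden (parity, ΔL).
Allowed pairs: 0 of 6.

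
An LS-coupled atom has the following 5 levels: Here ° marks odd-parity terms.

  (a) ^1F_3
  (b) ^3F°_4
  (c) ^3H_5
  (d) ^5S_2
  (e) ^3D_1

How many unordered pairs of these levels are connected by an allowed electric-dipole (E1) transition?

0

(a)–(b): forbidden (ΔS).
(a)–(c): forbidden (parity, ΔS, ΔL, ΔJ).
(a)–(d): forbidden (parity, ΔS, ΔL).
(a)–(e): forbidden (parity, ΔS, ΔJ).
(b)–(c): forbidden (ΔL).
(b)–(d): forbidden (ΔS, ΔL, ΔJ).
(b)–(e): forbidden (ΔJ).
(c)–(d): forbidden (parity, ΔS, ΔL, ΔJ).
(c)–(e): forbidden (parity, ΔL, ΔJ).
(d)–(e): forbidden (parity, ΔS, ΔL).
Allowed pairs: 0 of 10.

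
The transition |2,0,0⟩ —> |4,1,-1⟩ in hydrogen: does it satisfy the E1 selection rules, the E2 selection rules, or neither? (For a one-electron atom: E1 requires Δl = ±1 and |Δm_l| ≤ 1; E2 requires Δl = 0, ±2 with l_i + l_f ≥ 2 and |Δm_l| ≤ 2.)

Δl = 1 − 0 = +1; l_i + l_f = 1.
Δm_l = -1.
E1 (Δl = ±1, |Δm_l| ≤ 1): satisfied.
E2 (Δl = 0,±2, l_i+l_f ≥ 2, |Δm_l| ≤ 2): not satisfied.

E1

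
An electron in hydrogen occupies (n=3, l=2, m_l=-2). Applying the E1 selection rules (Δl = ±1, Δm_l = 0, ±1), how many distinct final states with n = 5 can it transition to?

4

E1 requires Δl = ±1, so l_f ∈ {1, 3}; with 0 ≤ l_f ≤ n_f−1 = 4, the allowed l_f values are {1, 3}.
For l_f = 1: m_f ∈ {m_i−1, m_i, m_i+1} ∩ [−1, 1] = {-1} → 1 state.
For l_f = 3: m_f ∈ {m_i−1, m_i, m_i+1} ∩ [−3, 3] = {-3, -2, -1} → 3 states.
Total: 4.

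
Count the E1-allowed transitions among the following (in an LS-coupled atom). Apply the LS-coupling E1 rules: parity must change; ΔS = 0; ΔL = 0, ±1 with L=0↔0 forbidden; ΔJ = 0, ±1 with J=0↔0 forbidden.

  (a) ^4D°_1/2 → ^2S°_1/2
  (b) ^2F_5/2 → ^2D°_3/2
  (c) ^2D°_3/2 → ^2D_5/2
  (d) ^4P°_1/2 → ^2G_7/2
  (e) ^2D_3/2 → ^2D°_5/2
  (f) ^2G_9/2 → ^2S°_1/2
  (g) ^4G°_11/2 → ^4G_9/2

4

(a) forbidden (parity, ΔS, ΔL fail)
(b) allowed
(c) allowed
(d) forbidden (ΔS, ΔL, ΔJ fail)
(e) allowed
(f) forbidden (ΔL, ΔJ fail)
(g) allowed
Total allowed: 4 of 7.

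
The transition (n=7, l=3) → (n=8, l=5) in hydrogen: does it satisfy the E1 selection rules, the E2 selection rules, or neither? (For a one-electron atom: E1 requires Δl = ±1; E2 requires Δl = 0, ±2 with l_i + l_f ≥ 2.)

Δl = 5 − 3 = +2; l_i + l_f = 8.
E1 (Δl = ±1): not satisfied.
E2 (Δl = 0,±2, l_i+l_f ≥ 2): satisfied.

E2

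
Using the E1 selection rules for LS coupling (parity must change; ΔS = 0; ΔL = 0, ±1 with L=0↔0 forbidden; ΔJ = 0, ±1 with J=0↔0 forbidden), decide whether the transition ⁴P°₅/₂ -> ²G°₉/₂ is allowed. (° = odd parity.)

Reading off the term symbols: S 3/2→1/2, L 1→4, J 5/2→9/2, parity odd→odd.
ΔS = 0: S: 3/2 → 1/2 — fails.
ΔL = 0, ±1 (not L=0↔0): L: 1 → 4, ΔL = +3 — fails.
ΔJ = 0, ±1 (not J=0↔0): J: 5/2 → 9/2, ΔJ = +2 — fails.
Parity must change: odd → odd — fails.
Rule(s) violated: parity, ΔS, ΔL, ΔJ.

forbidden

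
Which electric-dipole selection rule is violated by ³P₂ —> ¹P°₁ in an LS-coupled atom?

the ΔS = 0 rule

Initial level: S=1, L=1, J=2, parity even. Final level: S=0, L=1, J=1, parity odd.
Parity must change: even → odd — passes.
ΔS = 0: S: 1 → 0 — fails.
ΔL = 0, ±1 (not L=0↔0): L: 1 → 1, ΔL = +0 — passes.
ΔJ = 0, ±1 (not J=0↔0): J: 2 → 1, ΔJ = -1 — passes.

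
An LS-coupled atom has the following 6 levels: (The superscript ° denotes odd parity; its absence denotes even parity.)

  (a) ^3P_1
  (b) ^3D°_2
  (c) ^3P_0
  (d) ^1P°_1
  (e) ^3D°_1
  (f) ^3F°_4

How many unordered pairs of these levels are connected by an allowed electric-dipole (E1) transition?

(a)–(b): allowed.
(a)–(c): forbidden (parity).
(a)–(d): forbidden (ΔS).
(a)–(e): allowed.
(a)–(f): forbidden (ΔL, ΔJ).
(b)–(c): forbidden (ΔJ).
(b)–(d): forbidden (parity, ΔS).
(b)–(e): forbidden (parity).
(b)–(f): forbidden (parity, ΔJ).
(c)–(d): forbidden (ΔS).
(c)–(e): allowed.
(c)–(f): forbidden (ΔL, ΔJ).
(d)–(e): forbidden (parity, ΔS).
(d)–(f): forbidden (parity, ΔS, ΔL, ΔJ).
(e)–(f): forbidden (parity, ΔJ).
Allowed pairs: 3 of 15.

3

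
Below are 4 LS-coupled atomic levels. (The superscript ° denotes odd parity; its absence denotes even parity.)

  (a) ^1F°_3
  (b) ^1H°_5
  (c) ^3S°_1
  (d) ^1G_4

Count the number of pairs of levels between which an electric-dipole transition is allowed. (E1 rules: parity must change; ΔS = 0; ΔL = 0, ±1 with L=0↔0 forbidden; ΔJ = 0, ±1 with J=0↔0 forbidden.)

2

(a)–(b): forbidden (parity, ΔL, ΔJ).
(a)–(c): forbidden (parity, ΔS, ΔL, ΔJ).
(a)–(d): allowed.
(b)–(c): forbidden (parity, ΔS, ΔL, ΔJ).
(b)–(d): allowed.
(c)–(d): forbidden (ΔS, ΔL, ΔJ).
Allowed pairs: 2 of 6.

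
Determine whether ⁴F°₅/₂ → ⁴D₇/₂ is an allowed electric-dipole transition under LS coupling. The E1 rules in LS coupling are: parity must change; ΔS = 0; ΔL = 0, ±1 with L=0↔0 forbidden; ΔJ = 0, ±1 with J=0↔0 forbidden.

Reading off the term symbols: S 3/2→3/2, L 3→2, J 5/2→7/2, parity odd→even.
Parity must change: odd → even — ✓.
ΔS = 0: S: 3/2 → 3/2 — ✓.
ΔL = 0, ±1 (not L=0↔0): L: 3 → 2, ΔL = -1 — ✓.
ΔJ = 0, ±1 (not J=0↔0): J: 5/2 → 7/2, ΔJ = +1 — ✓.
All four E1 rules are satisfied.

allowed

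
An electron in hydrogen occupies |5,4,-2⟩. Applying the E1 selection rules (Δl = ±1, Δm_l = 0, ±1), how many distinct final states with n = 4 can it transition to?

3

E1 requires Δl = ±1, so l_f ∈ {3, 5}; with 0 ≤ l_f ≤ n_f−1 = 3, the allowed l_f values are {3}.
For l_f = 3: m_f ∈ {m_i−1, m_i, m_i+1} ∩ [−3, 3] = {-3, -2, -1} → 3 states.
Total: 3.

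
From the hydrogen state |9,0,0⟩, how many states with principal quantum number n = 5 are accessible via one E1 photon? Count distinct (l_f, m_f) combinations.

3

E1 requires Δl = ±1, so l_f ∈ {-1, 1}; with 0 ≤ l_f ≤ n_f−1 = 4, the allowed l_f values are {1}.
For l_f = 1: m_f ∈ {m_i−1, m_i, m_i+1} ∩ [−1, 1] = {-1, 0, 1} → 3 states.
Total: 3.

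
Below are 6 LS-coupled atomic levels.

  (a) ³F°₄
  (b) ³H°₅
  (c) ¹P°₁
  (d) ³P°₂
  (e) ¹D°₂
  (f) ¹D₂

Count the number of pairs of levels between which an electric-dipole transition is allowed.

2

(a)–(b): forbidden (parity, ΔL).
(a)–(c): forbidden (parity, ΔS, ΔL, ΔJ).
(a)–(d): forbidden (parity, ΔL, ΔJ).
(a)–(e): forbidden (parity, ΔS, ΔJ).
(a)–(f): forbidden (ΔS, ΔJ).
(b)–(c): forbidden (parity, ΔS, ΔL, ΔJ).
(b)–(d): forbidden (parity, ΔL, ΔJ).
(b)–(e): forbidden (parity, ΔS, ΔL, ΔJ).
(b)–(f): forbidden (ΔS, ΔL, ΔJ).
(c)–(d): forbidden (parity, ΔS).
(c)–(e): forbidden (parity).
(c)–(f): allowed.
(d)–(e): forbidden (parity, ΔS).
(d)–(f): forbidden (ΔS).
(e)–(f): allowed.
Allowed pairs: 2 of 15.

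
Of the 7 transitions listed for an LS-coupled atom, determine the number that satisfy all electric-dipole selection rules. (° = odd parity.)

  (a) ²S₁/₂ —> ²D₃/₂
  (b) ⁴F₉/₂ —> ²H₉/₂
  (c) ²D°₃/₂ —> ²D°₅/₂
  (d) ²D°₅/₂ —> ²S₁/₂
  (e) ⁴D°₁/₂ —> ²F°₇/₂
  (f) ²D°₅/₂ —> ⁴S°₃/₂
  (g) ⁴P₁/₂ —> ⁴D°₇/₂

(a) forbidden (parity, ΔL fail)
(b) forbidden (parity, ΔS, ΔL fail)
(c) forbidden (parity fails)
(d) forbidden (ΔL, ΔJ fail)
(e) forbidden (parity, ΔS, ΔJ fail)
(f) forbidden (parity, ΔS, ΔL fail)
(g) forbidden (ΔJ fails)
Total allowed: 0 of 7.

0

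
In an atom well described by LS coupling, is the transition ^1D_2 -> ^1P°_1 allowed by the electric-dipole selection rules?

allowed

Initial level: S=0, L=2, J=2, parity even. Final level: S=0, L=1, J=1, parity odd.
Parity must change: even → odd — ok.
ΔS = 0: S: 0 → 0 — ok.
ΔL = 0, ±1 (not L=0↔0): L: 2 → 1, ΔL = -1 — ok.
ΔJ = 0, ±1 (not J=0↔0): J: 2 → 1, ΔJ = -1 — ok.
All four E1 rules are satisfied.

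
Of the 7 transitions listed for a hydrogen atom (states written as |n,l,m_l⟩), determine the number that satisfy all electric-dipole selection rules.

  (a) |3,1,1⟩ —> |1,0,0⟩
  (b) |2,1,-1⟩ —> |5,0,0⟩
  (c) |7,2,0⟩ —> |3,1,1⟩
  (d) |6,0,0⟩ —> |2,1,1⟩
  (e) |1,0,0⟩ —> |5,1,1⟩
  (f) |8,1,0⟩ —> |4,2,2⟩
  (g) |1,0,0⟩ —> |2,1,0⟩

(a) allowed
(b) allowed
(c) allowed
(d) allowed
(e) allowed
(f) forbidden — Δm_l = +2 (E1 requires Δm_l = 0, ±1)
(g) allowed
Total allowed: 6 of 7.

6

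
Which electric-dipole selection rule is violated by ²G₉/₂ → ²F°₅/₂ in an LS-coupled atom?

the ΔJ = 0, ±1 rule

Initial level: S=1/2, L=4, J=9/2, parity even. Final level: S=1/2, L=3, J=5/2, parity odd.
Parity must change: even → odd — passes.
ΔS = 0: S: 1/2 → 1/2 — passes.
ΔL = 0, ±1 (not L=0↔0): L: 4 → 3, ΔL = -1 — passes.
ΔJ = 0, ±1 (not J=0↔0): J: 9/2 → 5/2, ΔJ = -2 — fails.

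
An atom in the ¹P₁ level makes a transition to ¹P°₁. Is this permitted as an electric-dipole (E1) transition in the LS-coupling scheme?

Reading off the term symbols: S 0→0, L 1→1, J 1→1, parity even→odd.
ΔJ = 0, ±1 (not J=0↔0): J: 1 → 1, ΔJ = +0 — ok.
Parity must change: even → odd — ok.
ΔL = 0, ±1 (not L=0↔0): L: 1 → 1, ΔL = +0 — ok.
ΔS = 0: S: 0 → 0 — ok.
All four E1 rules are satisfied.

allowed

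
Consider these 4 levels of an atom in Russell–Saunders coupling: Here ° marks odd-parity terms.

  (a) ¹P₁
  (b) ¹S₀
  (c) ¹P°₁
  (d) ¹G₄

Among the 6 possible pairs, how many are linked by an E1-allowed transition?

2

(a)–(b): forbidden (parity).
(a)–(c): allowed.
(a)–(d): forbidden (parity, ΔL, ΔJ).
(b)–(c): allowed.
(b)–(d): forbidden (parity, ΔL, ΔJ).
(c)–(d): forbidden (ΔL, ΔJ).
Allowed pairs: 2 of 6.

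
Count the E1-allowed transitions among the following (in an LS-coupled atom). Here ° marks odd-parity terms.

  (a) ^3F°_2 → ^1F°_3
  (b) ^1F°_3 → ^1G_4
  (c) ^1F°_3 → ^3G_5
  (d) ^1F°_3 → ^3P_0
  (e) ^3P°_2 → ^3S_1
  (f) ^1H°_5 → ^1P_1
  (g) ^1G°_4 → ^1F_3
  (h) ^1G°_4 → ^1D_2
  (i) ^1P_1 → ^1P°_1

(a) forbidden (parity, ΔS fail)
(b) allowed
(c) forbidden (ΔS, ΔJ fail)
(d) forbidden (ΔS, ΔL, ΔJ fail)
(e) allowed
(f) forbidden (ΔL, ΔJ fail)
(g) allowed
(h) forbidden (ΔL, ΔJ fail)
(i) allowed
Total allowed: 4 of 9.

4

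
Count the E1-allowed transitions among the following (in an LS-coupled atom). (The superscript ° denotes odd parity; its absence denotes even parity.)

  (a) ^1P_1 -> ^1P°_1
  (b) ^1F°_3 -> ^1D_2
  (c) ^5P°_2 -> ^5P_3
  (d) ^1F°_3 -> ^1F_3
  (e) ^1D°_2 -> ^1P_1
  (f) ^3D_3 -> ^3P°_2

(a) allowed
(b) allowed
(c) allowed
(d) allowed
(e) allowed
(f) allowed
Total allowed: 6 of 6.

6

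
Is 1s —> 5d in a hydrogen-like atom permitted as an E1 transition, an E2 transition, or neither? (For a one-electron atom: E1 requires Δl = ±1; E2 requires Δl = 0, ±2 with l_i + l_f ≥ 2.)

E2

Δl = 2 − 0 = +2; l_i + l_f = 2.
E1 (Δl = ±1): not satisfied.
E2 (Δl = 0,±2, l_i+l_f ≥ 2): satisfied.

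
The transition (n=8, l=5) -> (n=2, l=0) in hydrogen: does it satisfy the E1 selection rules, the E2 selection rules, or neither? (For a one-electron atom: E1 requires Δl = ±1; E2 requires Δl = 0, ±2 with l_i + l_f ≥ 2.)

Δl = 0 − 5 = -5; l_i + l_f = 5.
E1 (Δl = ±1): not satisfied.
E2 (Δl = 0,±2, l_i+l_f ≥ 2): not satisfied.

neither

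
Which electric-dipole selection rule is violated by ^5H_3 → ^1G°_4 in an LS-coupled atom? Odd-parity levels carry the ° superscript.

Initial level: S=2, L=5, J=3, parity even. Final level: S=0, L=4, J=4, parity odd.
Parity must change: even → odd — satisfied.
ΔS = 0: S: 2 → 0 — violated.
ΔL = 0, ±1 (not L=0↔0): L: 5 → 4, ΔL = -1 — satisfied.
ΔJ = 0, ±1 (not J=0↔0): J: 3 → 4, ΔJ = +1 — satisfied.

the ΔS = 0 rule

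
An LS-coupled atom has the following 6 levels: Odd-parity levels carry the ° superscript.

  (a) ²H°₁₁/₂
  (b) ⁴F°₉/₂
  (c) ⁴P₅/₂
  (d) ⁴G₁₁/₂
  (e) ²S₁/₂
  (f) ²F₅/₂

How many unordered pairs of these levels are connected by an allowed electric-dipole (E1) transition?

1

(a)–(b): forbidden (parity, ΔS, ΔL).
(a)–(c): forbidden (ΔS, ΔL, ΔJ).
(a)–(d): forbidden (ΔS).
(a)–(e): forbidden (ΔL, ΔJ).
(a)–(f): forbidden (ΔL, ΔJ).
(b)–(c): forbidden (ΔL, ΔJ).
(b)–(d): allowed.
(b)–(e): forbidden (ΔS, ΔL, ΔJ).
(b)–(f): forbidden (ΔS, ΔJ).
(c)–(d): forbidden (parity, ΔL, ΔJ).
(c)–(e): forbidden (parity, ΔS, ΔJ).
(c)–(f): forbidden (parity, ΔS, ΔL).
(d)–(e): forbidden (parity, ΔS, ΔL, ΔJ).
(d)–(f): forbidden (parity, ΔS, ΔJ).
(e)–(f): forbidden (parity, ΔL, ΔJ).
Allowed pairs: 1 of 15.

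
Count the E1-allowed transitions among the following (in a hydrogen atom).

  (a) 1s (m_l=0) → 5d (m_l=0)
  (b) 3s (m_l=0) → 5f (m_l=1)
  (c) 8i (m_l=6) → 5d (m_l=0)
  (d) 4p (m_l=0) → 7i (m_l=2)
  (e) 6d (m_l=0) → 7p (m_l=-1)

(a) forbidden — Δl = +2 (E1 requires Δl = ±1)
(b) forbidden — Δl = +3 (E1 requires Δl = ±1)
(c) forbidden — Δl = -4 (E1 requires Δl = ±1); Δm_l = -6 (E1 requires Δm_l = 0, ±1)
(d) forbidden — Δl = +5 (E1 requires Δl = ±1); Δm_l = +2 (E1 requires Δm_l = 0, ±1)
(e) allowed
Total allowed: 1 of 5.

1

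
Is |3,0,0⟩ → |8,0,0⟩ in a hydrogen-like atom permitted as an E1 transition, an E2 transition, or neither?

Δl = 0 − 0 = +0; l_i + l_f = 0.
Δm_l = +0.
E1 (Δl = ±1, |Δm_l| ≤ 1): not satisfied.
E2 (Δl = 0,±2, l_i+l_f ≥ 2, |Δm_l| ≤ 2): not satisfied.

neither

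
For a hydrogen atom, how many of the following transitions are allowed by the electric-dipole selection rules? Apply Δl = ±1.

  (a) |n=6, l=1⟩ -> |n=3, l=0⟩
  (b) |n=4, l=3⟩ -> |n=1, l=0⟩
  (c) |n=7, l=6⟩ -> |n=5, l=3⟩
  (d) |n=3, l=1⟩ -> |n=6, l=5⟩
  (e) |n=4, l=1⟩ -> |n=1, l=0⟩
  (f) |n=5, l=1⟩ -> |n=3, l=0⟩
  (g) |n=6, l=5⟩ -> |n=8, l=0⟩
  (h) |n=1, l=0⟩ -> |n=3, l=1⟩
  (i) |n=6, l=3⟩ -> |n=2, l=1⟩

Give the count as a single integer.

(a) allowed
(b) forbidden — Δl = -3 (E1 requires Δl = ±1)
(c) forbidden — Δl = -3 (E1 requires Δl = ±1)
(d) forbidden — Δl = +4 (E1 requires Δl = ±1)
(e) allowed
(f) allowed
(g) forbidden — Δl = -5 (E1 requires Δl = ±1)
(h) allowed
(i) forbidden — Δl = -2 (E1 requires Δl = ±1)
Total allowed: 4 of 9.

4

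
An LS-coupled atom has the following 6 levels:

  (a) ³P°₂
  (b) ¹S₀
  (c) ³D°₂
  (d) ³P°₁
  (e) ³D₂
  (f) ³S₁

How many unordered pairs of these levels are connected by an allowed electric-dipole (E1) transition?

5

(a)–(b): forbidden (ΔS, ΔJ).
(a)–(c): forbidden (parity).
(a)–(d): forbidden (parity).
(a)–(e): allowed.
(a)–(f): allowed.
(b)–(c): forbidden (ΔS, ΔL, ΔJ).
(b)–(d): forbidden (ΔS).
(b)–(e): forbidden (parity, ΔS, ΔL, ΔJ).
(b)–(f): forbidden (parity, ΔS, ΔL).
(c)–(d): forbidden (parity).
(c)–(e): allowed.
(c)–(f): forbidden (ΔL).
(d)–(e): allowed.
(d)–(f): allowed.
(e)–(f): forbidden (parity, ΔL).
Allowed pairs: 5 of 15.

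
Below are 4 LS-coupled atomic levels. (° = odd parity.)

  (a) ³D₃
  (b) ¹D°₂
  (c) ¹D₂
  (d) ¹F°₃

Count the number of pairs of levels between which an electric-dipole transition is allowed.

2

(a)–(b): forbidden (ΔS).
(a)–(c): forbidden (parity, ΔS).
(a)–(d): forbidden (ΔS).
(b)–(c): allowed.
(b)–(d): forbidden (parity).
(c)–(d): allowed.
Allowed pairs: 2 of 6.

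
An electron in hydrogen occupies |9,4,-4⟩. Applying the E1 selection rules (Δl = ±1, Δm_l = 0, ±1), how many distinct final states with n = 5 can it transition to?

E1 requires Δl = ±1, so l_f ∈ {3, 5}; with 0 ≤ l_f ≤ n_f−1 = 4, the allowed l_f values are {3}.
For l_f = 3: m_f ∈ {m_i−1, m_i, m_i+1} ∩ [−3, 3] = {-3} → 1 state.
Total: 1.

1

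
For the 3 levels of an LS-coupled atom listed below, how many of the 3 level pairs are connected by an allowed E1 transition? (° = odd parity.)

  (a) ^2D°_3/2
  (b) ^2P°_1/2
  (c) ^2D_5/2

(a)–(b): forbidden (parity).
(a)–(c): allowed.
(b)–(c): forbidden (ΔJ).
Allowed pairs: 1 of 3.

1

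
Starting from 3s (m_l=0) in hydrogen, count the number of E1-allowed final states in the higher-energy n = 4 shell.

3

E1 requires Δl = ±1, so l_f ∈ {-1, 1}; with 0 ≤ l_f ≤ n_f−1 = 3, the allowed l_f values are {1}.
For l_f = 1: m_f ∈ {m_i−1, m_i, m_i+1} ∩ [−1, 1] = {-1, 0, 1} → 3 states.
Total: 3.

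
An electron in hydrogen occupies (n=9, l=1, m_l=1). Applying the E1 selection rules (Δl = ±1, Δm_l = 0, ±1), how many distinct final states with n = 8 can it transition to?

E1 requires Δl = ±1, so l_f ∈ {0, 2}; with 0 ≤ l_f ≤ n_f−1 = 7, the allowed l_f values are {0, 2}.
For l_f = 0: m_f ∈ {m_i−1, m_i, m_i+1} ∩ [−0, 0] = {0} → 1 state.
For l_f = 2: m_f ∈ {m_i−1, m_i, m_i+1} ∩ [−2, 2] = {0, 1, 2} → 3 states.
Total: 4.

4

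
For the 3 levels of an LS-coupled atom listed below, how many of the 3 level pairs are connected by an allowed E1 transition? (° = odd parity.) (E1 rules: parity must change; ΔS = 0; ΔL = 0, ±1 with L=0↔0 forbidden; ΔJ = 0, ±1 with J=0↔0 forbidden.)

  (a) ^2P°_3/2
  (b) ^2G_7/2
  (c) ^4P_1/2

0

(a)–(b): forbidden (ΔL, ΔJ).
(a)–(c): forbidden (ΔS).
(b)–(c): forbidden (parity, ΔS, ΔL, ΔJ).
Allowed pairs: 0 of 3.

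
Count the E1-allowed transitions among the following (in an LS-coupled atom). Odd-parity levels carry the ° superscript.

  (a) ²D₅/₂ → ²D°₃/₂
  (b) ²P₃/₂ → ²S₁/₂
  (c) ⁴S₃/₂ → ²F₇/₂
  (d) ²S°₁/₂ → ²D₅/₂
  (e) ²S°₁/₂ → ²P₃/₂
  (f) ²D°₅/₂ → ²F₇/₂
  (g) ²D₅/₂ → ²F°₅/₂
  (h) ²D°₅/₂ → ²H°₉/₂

4

(a) allowed
(b) forbidden (parity fails)
(c) forbidden (parity, ΔS, ΔL, ΔJ fail)
(d) forbidden (ΔL, ΔJ fail)
(e) allowed
(f) allowed
(g) allowed
(h) forbidden (parity, ΔL, ΔJ fail)
Total allowed: 4 of 8.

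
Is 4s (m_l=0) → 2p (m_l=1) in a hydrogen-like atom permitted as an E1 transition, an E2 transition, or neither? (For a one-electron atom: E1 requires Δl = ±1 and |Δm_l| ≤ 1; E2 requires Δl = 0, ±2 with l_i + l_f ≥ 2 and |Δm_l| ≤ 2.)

E1

Δl = 1 − 0 = +1; l_i + l_f = 1.
Δm_l = +1.
E1 (Δl = ±1, |Δm_l| ≤ 1): satisfied.
E2 (Δl = 0,±2, l_i+l_f ≥ 2, |Δm_l| ≤ 2): not satisfied.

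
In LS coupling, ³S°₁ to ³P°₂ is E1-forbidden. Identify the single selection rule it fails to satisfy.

parity

Initial level: S=1, L=0, J=1, parity odd. Final level: S=1, L=1, J=2, parity odd.
Parity must change: odd → odd — fails.
ΔS = 0: S: 1 → 1 — passes.
ΔL = 0, ±1 (not L=0↔0): L: 0 → 1, ΔL = +1 — passes.
ΔJ = 0, ±1 (not J=0↔0): J: 1 → 2, ΔJ = +1 — passes.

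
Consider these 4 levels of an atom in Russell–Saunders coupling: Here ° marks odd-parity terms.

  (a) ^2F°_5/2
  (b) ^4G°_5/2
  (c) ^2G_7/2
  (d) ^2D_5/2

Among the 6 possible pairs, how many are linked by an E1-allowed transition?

2

(a)–(b): forbidden (parity, ΔS).
(a)–(c): allowed.
(a)–(d): allowed.
(b)–(c): forbidden (ΔS).
(b)–(d): forbidden (ΔS, ΔL).
(c)–(d): forbidden (parity, ΔL).
Allowed pairs: 2 of 6.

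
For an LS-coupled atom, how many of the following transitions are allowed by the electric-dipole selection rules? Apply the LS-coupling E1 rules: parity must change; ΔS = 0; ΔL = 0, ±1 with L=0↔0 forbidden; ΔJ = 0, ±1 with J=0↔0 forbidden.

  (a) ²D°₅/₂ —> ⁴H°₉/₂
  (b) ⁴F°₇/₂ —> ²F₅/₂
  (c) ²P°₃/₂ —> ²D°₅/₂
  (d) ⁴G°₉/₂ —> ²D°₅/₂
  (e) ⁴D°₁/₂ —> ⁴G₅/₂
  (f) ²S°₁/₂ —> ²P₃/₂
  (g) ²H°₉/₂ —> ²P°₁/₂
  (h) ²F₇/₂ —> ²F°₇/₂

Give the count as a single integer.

(a) forbidden (parity, ΔS, ΔL, ΔJ fail)
(b) forbidden (ΔS fails)
(c) forbidden (parity fails)
(d) forbidden (parity, ΔS, ΔL, ΔJ fail)
(e) forbidden (ΔL, ΔJ fail)
(f) allowed
(g) forbidden (parity, ΔL, ΔJ fail)
(h) allowed
Total allowed: 2 of 8.

2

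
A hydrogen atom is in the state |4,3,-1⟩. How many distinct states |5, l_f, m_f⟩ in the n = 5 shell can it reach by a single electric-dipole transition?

6

E1 requires Δl = ±1, so l_f ∈ {2, 4}; with 0 ≤ l_f ≤ n_f−1 = 4, the allowed l_f values are {2, 4}.
For l_f = 2: m_f ∈ {m_i−1, m_i, m_i+1} ∩ [−2, 2] = {-2, -1, 0} → 3 states.
For l_f = 4: m_f ∈ {m_i−1, m_i, m_i+1} ∩ [−4, 4] = {-2, -1, 0} → 3 states.
Total: 6.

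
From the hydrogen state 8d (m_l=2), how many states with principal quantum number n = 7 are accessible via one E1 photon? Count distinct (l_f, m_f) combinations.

4

E1 requires Δl = ±1, so l_f ∈ {1, 3}; with 0 ≤ l_f ≤ n_f−1 = 6, the allowed l_f values are {1, 3}.
For l_f = 1: m_f ∈ {m_i−1, m_i, m_i+1} ∩ [−1, 1] = {1} → 1 state.
For l_f = 3: m_f ∈ {m_i−1, m_i, m_i+1} ∩ [−3, 3] = {1, 2, 3} → 3 states.
Total: 4.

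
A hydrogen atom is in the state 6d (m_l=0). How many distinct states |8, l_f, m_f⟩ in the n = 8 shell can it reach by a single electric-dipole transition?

E1 requires Δl = ±1, so l_f ∈ {1, 3}; with 0 ≤ l_f ≤ n_f−1 = 7, the allowed l_f values are {1, 3}.
For l_f = 1: m_f ∈ {m_i−1, m_i, m_i+1} ∩ [−1, 1] = {-1, 0, 1} → 3 states.
For l_f = 3: m_f ∈ {m_i−1, m_i, m_i+1} ∩ [−3, 3] = {-1, 0, 1} → 3 states.
Total: 6.

6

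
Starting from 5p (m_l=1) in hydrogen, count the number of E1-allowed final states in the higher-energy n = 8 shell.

E1 requires Δl = ±1, so l_f ∈ {0, 2}; with 0 ≤ l_f ≤ n_f−1 = 7, the allowed l_f values are {0, 2}.
For l_f = 0: m_f ∈ {m_i−1, m_i, m_i+1} ∩ [−0, 0] = {0} → 1 state.
For l_f = 2: m_f ∈ {m_i−1, m_i, m_i+1} ∩ [−2, 2] = {0, 1, 2} → 3 states.
Total: 4.

4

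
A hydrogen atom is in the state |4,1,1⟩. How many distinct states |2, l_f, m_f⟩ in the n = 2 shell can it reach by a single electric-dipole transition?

E1 requires Δl = ±1, so l_f ∈ {0, 2}; with 0 ≤ l_f ≤ n_f−1 = 1, the allowed l_f values are {0}.
For l_f = 0: m_f ∈ {m_i−1, m_i, m_i+1} ∩ [−0, 0] = {0} → 1 state.
Total: 1.

1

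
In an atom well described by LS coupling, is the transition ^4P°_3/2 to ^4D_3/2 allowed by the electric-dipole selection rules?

Parity must change: odd → even — ok.
ΔS = 0: S: 3/2 → 3/2 — ok.
ΔL = 0, ±1 (not L=0↔0): L: 1 → 2, ΔL = +1 — ok.
ΔJ = 0, ±1 (not J=0↔0): J: 3/2 → 3/2, ΔJ = +0 — ok.
All four E1 rules are satisfied.

allowed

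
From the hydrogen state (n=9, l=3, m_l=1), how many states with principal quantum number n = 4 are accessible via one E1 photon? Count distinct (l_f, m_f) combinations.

3

E1 requires Δl = ±1, so l_f ∈ {2, 4}; with 0 ≤ l_f ≤ n_f−1 = 3, the allowed l_f values are {2}.
For l_f = 2: m_f ∈ {m_i−1, m_i, m_i+1} ∩ [−2, 2] = {0, 1, 2} → 3 states.
Total: 3.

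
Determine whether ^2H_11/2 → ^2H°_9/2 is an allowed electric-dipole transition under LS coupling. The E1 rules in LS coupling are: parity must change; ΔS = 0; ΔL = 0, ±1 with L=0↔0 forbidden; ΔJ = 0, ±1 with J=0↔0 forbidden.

Reading off the term symbols: S 1/2→1/2, L 5→5, J 11/2→9/2, parity even→odd.
Parity must change: even → odd — satisfied.
ΔS = 0: S: 1/2 → 1/2 — satisfied.
ΔL = 0, ±1 (not L=0↔0): L: 5 → 5, ΔL = +0 — satisfied.
ΔJ = 0, ±1 (not J=0↔0): J: 11/2 → 9/2, ΔJ = -1 — satisfied.
All four E1 rules are satisfied.

allowed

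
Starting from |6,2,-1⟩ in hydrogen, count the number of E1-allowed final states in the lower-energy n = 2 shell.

2

E1 requires Δl = ±1, so l_f ∈ {1, 3}; with 0 ≤ l_f ≤ n_f−1 = 1, the allowed l_f values are {1}.
For l_f = 1: m_f ∈ {m_i−1, m_i, m_i+1} ∩ [−1, 1] = {-1, 0} → 2 states.
Total: 2.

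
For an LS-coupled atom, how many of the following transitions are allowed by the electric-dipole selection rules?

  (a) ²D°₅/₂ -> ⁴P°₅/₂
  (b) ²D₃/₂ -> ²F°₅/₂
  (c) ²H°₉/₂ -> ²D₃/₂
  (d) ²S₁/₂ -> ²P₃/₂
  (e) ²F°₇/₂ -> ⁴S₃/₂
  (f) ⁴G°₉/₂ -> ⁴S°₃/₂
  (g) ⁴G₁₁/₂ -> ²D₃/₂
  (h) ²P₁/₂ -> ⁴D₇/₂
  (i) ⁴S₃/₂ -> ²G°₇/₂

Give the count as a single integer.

(a) forbidden (parity, ΔS fail)
(b) allowed
(c) forbidden (ΔL, ΔJ fail)
(d) forbidden (parity fails)
(e) forbidden (ΔS, ΔL, ΔJ fail)
(f) forbidden (parity, ΔL, ΔJ fail)
(g) forbidden (parity, ΔS, ΔL, ΔJ fail)
(h) forbidden (parity, ΔS, ΔJ fail)
(i) forbidden (ΔS, ΔL, ΔJ fail)
Total allowed: 1 of 9.

1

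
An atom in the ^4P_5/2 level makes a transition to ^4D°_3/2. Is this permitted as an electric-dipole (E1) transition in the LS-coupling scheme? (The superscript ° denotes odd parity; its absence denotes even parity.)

Initial level: S=3/2, L=1, J=5/2, parity even. Final level: S=3/2, L=2, J=3/2, parity odd.
ΔJ = 0, ±1 (not J=0↔0): J: 5/2 → 3/2, ΔJ = -1 — ✓.
ΔL = 0, ±1 (not L=0↔0): L: 1 → 2, ΔL = +1 — ✓.
ΔS = 0: S: 3/2 → 3/2 — ✓.
Parity must change: even → odd — ✓.
All four E1 rules are satisfied.

allowed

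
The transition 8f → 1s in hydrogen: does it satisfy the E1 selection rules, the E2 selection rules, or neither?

Δl = 0 − 3 = -3; l_i + l_f = 3.
E1 (Δl = ±1): not satisfied.
E2 (Δl = 0,±2, l_i+l_f ≥ 2): not satisfied.

neither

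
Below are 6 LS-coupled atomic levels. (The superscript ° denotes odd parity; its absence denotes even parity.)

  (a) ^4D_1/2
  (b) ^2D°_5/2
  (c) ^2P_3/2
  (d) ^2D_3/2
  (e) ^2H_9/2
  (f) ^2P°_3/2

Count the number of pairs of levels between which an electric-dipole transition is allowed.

4

(a)–(b): forbidden (ΔS, ΔJ).
(a)–(c): forbidden (parity, ΔS).
(a)–(d): forbidden (parity, ΔS).
(a)–(e): forbidden (parity, ΔS, ΔL, ΔJ).
(a)–(f): forbidden (ΔS).
(b)–(c): allowed.
(b)–(d): allowed.
(b)–(e): forbidden (ΔL, ΔJ).
(b)–(f): forbidden (parity).
(c)–(d): forbidden (parity).
(c)–(e): forbidden (parity, ΔL, ΔJ).
(c)–(f): allowed.
(d)–(e): forbidden (parity, ΔL, ΔJ).
(d)–(f): allowed.
(e)–(f): forbidden (ΔL, ΔJ).
Allowed pairs: 4 of 15.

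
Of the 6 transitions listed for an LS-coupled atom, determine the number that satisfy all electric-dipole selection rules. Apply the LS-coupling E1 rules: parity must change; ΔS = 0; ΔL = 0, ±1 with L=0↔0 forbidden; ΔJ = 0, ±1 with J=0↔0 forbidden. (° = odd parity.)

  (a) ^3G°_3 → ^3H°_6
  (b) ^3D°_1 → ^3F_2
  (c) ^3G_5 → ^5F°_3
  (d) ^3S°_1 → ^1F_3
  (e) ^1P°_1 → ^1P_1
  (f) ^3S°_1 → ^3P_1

(a) forbidden (parity, ΔJ fail)
(b) allowed
(c) forbidden (ΔS, ΔJ fail)
(d) forbidden (ΔS, ΔL, ΔJ fail)
(e) allowed
(f) allowed
Total allowed: 3 of 6.

3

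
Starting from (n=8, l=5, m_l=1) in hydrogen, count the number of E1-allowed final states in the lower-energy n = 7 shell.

6

E1 requires Δl = ±1, so l_f ∈ {4, 6}; with 0 ≤ l_f ≤ n_f−1 = 6, the allowed l_f values are {4, 6}.
For l_f = 4: m_f ∈ {m_i−1, m_i, m_i+1} ∩ [−4, 4] = {0, 1, 2} → 3 states.
For l_f = 6: m_f ∈ {m_i−1, m_i, m_i+1} ∩ [−6, 6] = {0, 1, 2} → 3 states.
Total: 6.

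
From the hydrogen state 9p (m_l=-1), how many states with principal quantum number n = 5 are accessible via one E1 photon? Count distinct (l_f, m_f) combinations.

E1 requires Δl = ±1, so l_f ∈ {0, 2}; with 0 ≤ l_f ≤ n_f−1 = 4, the allowed l_f values are {0, 2}.
For l_f = 0: m_f ∈ {m_i−1, m_i, m_i+1} ∩ [−0, 0] = {0} → 1 state.
For l_f = 2: m_f ∈ {m_i−1, m_i, m_i+1} ∩ [−2, 2] = {-2, -1, 0} → 3 states.
Total: 4.

4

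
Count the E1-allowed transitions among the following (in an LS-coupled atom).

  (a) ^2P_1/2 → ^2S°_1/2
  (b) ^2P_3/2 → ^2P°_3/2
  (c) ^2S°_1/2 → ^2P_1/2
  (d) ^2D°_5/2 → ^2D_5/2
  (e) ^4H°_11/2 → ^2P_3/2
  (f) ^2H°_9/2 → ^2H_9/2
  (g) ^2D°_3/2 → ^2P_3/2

6

(a) allowed
(b) allowed
(c) allowed
(d) allowed
(e) forbidden (ΔS, ΔL, ΔJ fail)
(f) allowed
(g) allowed
Total allowed: 6 of 7.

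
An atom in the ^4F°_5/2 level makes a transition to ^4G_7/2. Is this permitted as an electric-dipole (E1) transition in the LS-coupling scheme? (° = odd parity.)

allowed

Parity must change: odd → even — ✓.
ΔS = 0: S: 3/2 → 3/2 — ✓.
ΔL = 0, ±1 (not L=0↔0): L: 3 → 4, ΔL = +1 — ✓.
ΔJ = 0, ±1 (not J=0↔0): J: 5/2 → 7/2, ΔJ = +1 — ✓.
All four E1 rules are satisfied.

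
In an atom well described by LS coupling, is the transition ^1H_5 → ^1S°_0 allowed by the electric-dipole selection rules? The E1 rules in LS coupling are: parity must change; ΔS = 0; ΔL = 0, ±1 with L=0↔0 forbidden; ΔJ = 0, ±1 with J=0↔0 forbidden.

forbidden

Reading off the term symbols: S 0→0, L 5→0, J 5→0, parity even→odd.
ΔJ = 0, ±1 (not J=0↔0): J: 5 → 0, ΔJ = -5 — fails.
ΔL = 0, ±1 (not L=0↔0): L: 5 → 0, ΔL = -5 — fails.
Parity must change: even → odd — passes.
ΔS = 0: S: 0 → 0 — passes.
Rule(s) violated: ΔL, ΔJ.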